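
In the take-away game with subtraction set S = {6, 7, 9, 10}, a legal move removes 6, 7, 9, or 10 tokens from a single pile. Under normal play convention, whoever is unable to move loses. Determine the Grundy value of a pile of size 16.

0

n :  0  1  2  3  4  5  6  7  8  9 10 11 12 13 14 15 16
G :  0  0  0  0  0  0  1  1  1  1  1  1  2  2  2  2  0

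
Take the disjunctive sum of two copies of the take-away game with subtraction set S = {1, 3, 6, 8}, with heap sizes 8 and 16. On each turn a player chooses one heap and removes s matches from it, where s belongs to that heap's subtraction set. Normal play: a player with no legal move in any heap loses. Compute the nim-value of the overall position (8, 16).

All heaps use S = {1, 3, 6, 8}:
n :  0  1  2  3  4  5  6  7  8  9 10 11 12 13 14 15 16
G :  0  1  0  1  0  1  2  3  2  0  1  0  1  0  1  2  3
Heap A: G(8) = 2.
Heap B: G(16) = 3.
Combined Grundy value = 2 ⊕ 3 = 1.

1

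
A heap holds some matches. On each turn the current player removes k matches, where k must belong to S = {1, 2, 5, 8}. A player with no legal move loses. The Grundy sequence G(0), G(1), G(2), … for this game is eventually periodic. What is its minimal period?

G(0) = 0
G(1) = mex{0} = 1
G(2) = mex{1,0} = 2
G(3) = mex{2,1} = 0
G(4) = mex{0,2} = 1
G(5) = mex{1,0,0} = 2
G(6) = mex{2,1,1} = 0
G(7) = mex{0,2,2} = 1
G(8) = mex{1,0,0,0} = 2
G(9) = mex{2,1,1,1} = 0
G(10) = mex{0,2,2,2} = 1
G(11) = mex{1,0,0,0} = 2
G(12) = mex{2,1,1,1} = 0
G(13) = mex{0,2,2,2} = 1
G(14) = mex{1,0,0,0} = 2
G(n+3) = G(n) holds for n = 0,…,7 (a full window of length max(S) = 8), so the sequence is purely periodic with period 3.

3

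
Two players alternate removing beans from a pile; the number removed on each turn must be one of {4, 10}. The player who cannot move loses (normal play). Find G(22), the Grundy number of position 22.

0

G(0) = 0
G(1) = mex{} = 0
G(2) = mex{} = 0
G(3) = mex{} = 0
G(4) = mex{0} = 1
G(5) = mex{0} = 1
G(6) = mex{0} = 1
G(7) = mex{0} = 1
G(8) = mex{1} = 0
G(9) = mex{1} = 0
G(10) = mex{1,0} = 2
G(11) = mex{1,0} = 2
G(12) = mex{0,0} = 1
G(13) = mex{0,0} = 1
G(14) = mex{2,1} = 0
G(15) = mex{2,1} = 0
G(16) = mex{1,1} = 0
G(17) = mex{1,1} = 0
G(18) = mex{0,0} = 1
G(19) = mex{0,0} = 1
G(20) = mex{0,2} = 1
G(21) = mex{0,2} = 1
G(22) = mex{1,1} = 0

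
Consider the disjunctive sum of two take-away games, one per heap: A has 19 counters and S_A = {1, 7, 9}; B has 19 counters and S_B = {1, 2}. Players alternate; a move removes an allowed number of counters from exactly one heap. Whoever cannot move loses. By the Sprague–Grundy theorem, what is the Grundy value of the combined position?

0

Heap A, S = {1, 7, 9}:
G(0) = 0
G(1) = mex{0} = 1
G(2) = mex{1} = 0
G(3) = mex{0} = 1
G(4) = mex{1} = 0
G(5) = mex{0} = 1
G(6) = mex{1} = 0
G(7) = mex{0,0} = 1
G(8) = mex{1,1} = 0
G(9) = mex{0,0,0} = 1
G(10) = mex{1,1,1} = 0
G(11) = mex{0,0,0} = 1
G(12) = mex{1,1,1} = 0
G(13) = mex{0,0,0} = 1
G(14) = mex{1,1,1} = 0
G(15) = mex{0,0,0} = 1
G(16) = mex{1,1,1} = 0
G(17) = mex{0,0,0} = 1
G(18) = mex{1,1,1} = 0
G(19) = mex{0,0,0} = 1
G_A(19) = 1.
Heap B, S = {1, 2}:
G(0) = 0
G(1) = mex{0} = 1
G(2) = mex{1,0} = 2
G(3) = mex{2,1} = 0
G(4) = mex{0,2} = 1
G(5) = mex{1,0} = 2
G(6) = mex{2,1} = 0
G(7) = mex{0,2} = 1
G(8) = mex{1,0} = 2
G(9) = mex{2,1} = 0
G(10) = mex{0,2} = 1
G(11) = mex{1,0} = 2
G(12) = mex{2,1} = 0
G(13) = mex{0,2} = 1
G(14) = mex{1,0} = 2
G(15) = mex{2,1} = 0
G(16) = mex{0,2} = 1
G(17) = mex{1,0} = 2
G(18) = mex{2,1} = 0
G(19) = mex{0,2} = 1
G_B(19) = 1.
Combined Grundy value = 1 ⊕ 1 = 0.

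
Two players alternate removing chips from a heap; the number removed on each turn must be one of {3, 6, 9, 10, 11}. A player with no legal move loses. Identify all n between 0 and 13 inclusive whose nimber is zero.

G(0) = 0
G(1) = mex{} = 0
G(2) = mex{} = 0
G(3) = mex{0} = 1
G(4) = mex{0} = 1
G(5) = mex{0} = 1
G(6) = mex{1,0} = 2
G(7) = mex{1,0} = 2
G(8) = mex{1,0} = 2
G(9) = mex{2,1,0} = 3
G(10) = mex{2,1,0,0} = 3
G(11) = mex{2,1,0,0,0} = 3
G(12) = mex{3,2,1,0,0} = 4
G(13) = mex{3,2,1,1,0} = 4
P-positions are exactly the n with G(n) = 0.

0, 1, 2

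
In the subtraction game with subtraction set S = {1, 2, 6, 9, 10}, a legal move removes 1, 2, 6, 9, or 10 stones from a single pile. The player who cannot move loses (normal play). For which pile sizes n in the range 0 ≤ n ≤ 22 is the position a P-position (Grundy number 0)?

G(0) = 0
G(1) = mex{0} = 1
G(2) = mex{1,0} = 2
G(3) = mex{2,1} = 0
G(4) = mex{0,2} = 1
G(5) = mex{1,0} = 2
G(6) = mex{2,1,0} = 3
G(7) = mex{3,2,1} = 0
G(8) = mex{0,3,2} = 1
G(9) = mex{1,0,0,0} = 2
G(10) = mex{2,1,1,1,0} = 3
G(11) = mex{3,2,2,2,1} = 0
G(12) = mex{0,3,3,0,2} = 1
G(13) = mex{1,0,0,1,0} = 2
G(14) = mex{2,1,1,2,1} = 0
G(15) = mex{0,2,2,3,2} = 1
G(16) = mex{1,0,3,0,3} = 2
G(17) = mex{2,1,0,1,0} = 3
G(18) = mex{3,2,1,2,1} = 0
G(19) = mex{0,3,2,3,2} = 1
G(20) = mex{1,0,0,0,3} = 2
G(21) = mex{2,1,1,1,0} = 3
G(22) = mex{3,2,2,2,1} = 0
P-positions are exactly the n with G(n) = 0.

0, 3, 7, 11, 14, 18, 22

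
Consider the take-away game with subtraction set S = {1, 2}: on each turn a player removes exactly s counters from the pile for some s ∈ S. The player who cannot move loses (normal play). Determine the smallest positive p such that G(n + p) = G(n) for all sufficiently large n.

3

n :  0  1  2  3  4  5  6  7  8  9 10 11 12 13 14
G :  0  1  2  0  1  2  0  1  2  0  1  2  0  1  2
G(n+3) = G(n) holds for n = 0,…,1 (a full window of length max(S) = 2), so the sequence is purely periodic with period 3.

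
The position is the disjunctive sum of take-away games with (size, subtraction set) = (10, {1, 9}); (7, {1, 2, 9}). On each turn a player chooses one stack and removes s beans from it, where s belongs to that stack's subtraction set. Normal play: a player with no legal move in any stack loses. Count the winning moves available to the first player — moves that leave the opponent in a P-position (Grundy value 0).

Stack A, S = {1, 9}:
G(0) = 0
G(1) = mex{0} = 1
G(2) = mex{1} = 0
G(3) = mex{0} = 1
G(4) = mex{1} = 0
G(5) = mex{0} = 1
G(6) = mex{1} = 0
G(7) = mex{0} = 1
G(8) = mex{1} = 0
G(9) = mex{0,0} = 1
G(10) = mex{1,1} = 0
G_A(10) = 0.
Stack B, S = {1, 2, 9}:
G(0) = 0
G(1) = mex{0} = 1
G(2) = mex{1,0} = 2
G(3) = mex{2,1} = 0
G(4) = mex{0,2} = 1
G(5) = mex{1,0} = 2
G(6) = mex{2,1} = 0
G(7) = mex{0,2} = 1
G_B(7) = 1.
Combined Grundy value = 0 ⊕ 1 = 1.
A winning move leaves total XOR = 0, i.e. changes one component's Grundy value g to g ⊕ X where X is the current total.
Stack A: need g' = 0⊕1 = 1. Options: 10−1→G=1, 10−9→G=1. Hits: 2.
Stack B: need g' = 1⊕1 = 0. Options: 7−1→G=0, 7−2→G=2. Hits: 1.

3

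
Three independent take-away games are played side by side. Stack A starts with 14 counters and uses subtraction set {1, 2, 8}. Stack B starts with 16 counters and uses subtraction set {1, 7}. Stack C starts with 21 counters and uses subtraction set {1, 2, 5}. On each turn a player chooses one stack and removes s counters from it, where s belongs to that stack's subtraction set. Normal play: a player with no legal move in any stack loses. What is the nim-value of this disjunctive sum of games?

Stack A, S = {1, 2, 8}:
G(0) = 0
G(1) = mex{0} = 1
G(2) = mex{1,0} = 2
G(3) = mex{2,1} = 0
G(4) = mex{0,2} = 1
G(5) = mex{1,0} = 2
G(6) = mex{2,1} = 0
G(7) = mex{0,2} = 1
G(8) = mex{1,0,0} = 2
G(9) = mex{2,1,1} = 0
G(10) = mex{0,2,2} = 1
G(11) = mex{1,0,0} = 2
G(12) = mex{2,1,1} = 0
G(13) = mex{0,2,2} = 1
G(14) = mex{1,0,0} = 2
G_A(14) = 2.
Stack B, S = {1, 7}:
G(0) = 0
G(1) = mex{0} = 1
G(2) = mex{1} = 0
G(3) = mex{0} = 1
G(4) = mex{1} = 0
G(5) = mex{0} = 1
G(6) = mex{1} = 0
G(7) = mex{0,0} = 1
G(8) = mex{1,1} = 0
G(9) = mex{0,0} = 1
G(10) = mex{1,1} = 0
G(11) = mex{0,0} = 1
G(12) = mex{1,1} = 0
G(13) = mex{0,0} = 1
G(14) = mex{1,1} = 0
G(15) = mex{0,0} = 1
G(16) = mex{1,1} = 0
G_B(16) = 0.
Stack C, S = {1, 2, 5}:
n :  0  1  2  3  4  5  6  7  8  9 10 11 12 13 14 15 16 17 18 19 20 21
G :  0  1  2  0  1  2  0  1  2  0  1  2  0  1  2  0  1  2  0  1  2  0
G_C(21) = 0.
Combined Grundy value = 2 ⊕ 0 ⊕ 0 = 2.

2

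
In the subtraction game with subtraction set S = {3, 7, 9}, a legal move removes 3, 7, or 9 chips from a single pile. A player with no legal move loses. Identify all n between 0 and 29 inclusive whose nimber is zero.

0, 1, 2, 6, 12, 14, 16, 18, 20, 22, 24, 26, 28

n :  0  1  2  3  4  5  6  7  8  9 10 11 12 13 14 15 16 17 18 19 20 21 22 23 24 25 26 27 28 29
G :  0  0  0  1  1  1  0  2  2  1  3  3  0  2  0  1  0  1  0  1  0  1  0  1  0  1  0  1  0  1
P-positions are exactly the n with G(n) = 0.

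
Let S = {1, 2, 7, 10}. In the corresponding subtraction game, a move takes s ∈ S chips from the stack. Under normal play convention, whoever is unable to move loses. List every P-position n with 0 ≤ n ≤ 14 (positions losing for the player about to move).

0, 3, 6, 9, 12

n :  0  1  2  3  4  5  6  7  8  9 10 11 12 13 14
G :  0  1  2  0  1  2  0  1  2  0  1  2  0  1  2
P-positions are exactly the n with G(n) = 0.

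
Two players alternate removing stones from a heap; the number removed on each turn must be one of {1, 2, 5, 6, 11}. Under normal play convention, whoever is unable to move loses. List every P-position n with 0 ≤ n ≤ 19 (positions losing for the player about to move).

n :  0  1  2  3  4  5  6  7  8  9 10 11 12 13 14 15 16 17 18 19
G :  0  1  2  0  1  2  3  0  1  2  0  1  2  3  4  5  3  0  1  2
P-positions are exactly the n with G(n) = 0.

0, 3, 7, 10, 17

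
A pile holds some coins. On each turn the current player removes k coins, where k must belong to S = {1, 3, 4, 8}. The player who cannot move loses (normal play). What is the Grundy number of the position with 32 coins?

n :  0  1  2  3  4  5  6  7  8  9 10 11 12 13 14 15 16 17 18 19 20 21 22 23 24 25 26 27 28 29 30 31 32
G :  0  1  0  1  2  3  2  0  1  0  1  2  3  2  0  1  0  1  2  3  2  0  1  0  1  2  3  2  0  1  0  1  2

2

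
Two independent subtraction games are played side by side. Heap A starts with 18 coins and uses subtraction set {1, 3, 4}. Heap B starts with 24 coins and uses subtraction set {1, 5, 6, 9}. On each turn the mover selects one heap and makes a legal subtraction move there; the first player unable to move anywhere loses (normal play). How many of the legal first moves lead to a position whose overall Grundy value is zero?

Heap A, S = {1, 3, 4}:
n :  0  1  2  3  4  5  6  7  8  9 10 11 12 13 14 15 16 17 18
G :  0  1  0  1  2  3  2  0  1  0  1  2  3  2  0  1  0  1  2
G_A(18) = 2.
Heap B, S = {1, 5, 6, 9}:
G(0) = 0
G(1) = mex{0} = 1
G(2) = mex{1} = 0
G(3) = mex{0} = 1
G(4) = mex{1} = 0
G(5) = mex{0,0} = 1
G(6) = mex{1,1,0} = 2
G(7) = mex{2,0,1} = 3
G(8) = mex{3,1,0} = 2
G(9) = mex{2,0,1,0} = 3
G(10) = mex{3,1,0,1} = 2
G(11) = mex{2,2,1,0} = 3
G(12) = mex{3,3,2,1} = 0
G(13) = mex{0,2,3,0} = 1
G(14) = mex{1,3,2,1} = 0
G(15) = mex{0,2,3,2} = 1
G(16) = mex{1,3,2,3} = 0
G(17) = mex{0,0,3,2} = 1
G(18) = mex{1,1,0,3} = 2
G(19) = mex{2,0,1,2} = 3
G(20) = mex{3,1,0,3} = 2
G(21) = mex{2,0,1,0} = 3
G(22) = mex{3,1,0,1} = 2
G(23) = mex{2,2,1,0} = 3
G(24) = mex{3,3,2,1} = 0
G_B(24) = 0.
Combined Grundy value = 2 ⊕ 0 = 2.
A winning move leaves total XOR = 0, i.e. changes one component's Grundy value g to g ⊕ X where X is the current total.
Heap A: need g' = 2⊕2 = 0. Options: 18−1→G=1, 18−3→G=1, 18−4→G=0. Hits: 1.
Heap B: need g' = 0⊕2 = 2. Options: 24−1→G=3, 24−5→G=3, 24−6→G=2, 24−9→G=1. Hits: 1.

2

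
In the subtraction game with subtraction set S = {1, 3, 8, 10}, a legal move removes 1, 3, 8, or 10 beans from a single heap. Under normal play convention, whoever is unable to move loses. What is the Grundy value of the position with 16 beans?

G(0) = 0
G(1) = mex{0} = 1
G(2) = mex{1} = 0
G(3) = mex{0,0} = 1
G(4) = mex{1,1} = 0
G(5) = mex{0,0} = 1
G(6) = mex{1,1} = 0
G(7) = mex{0,0} = 1
G(8) = mex{1,1,0} = 2
G(9) = mex{2,0,1} = 3
G(10) = mex{3,1,0,0} = 2
G(11) = mex{2,2,1,1} = 0
G(12) = mex{0,3,0,0} = 1
G(13) = mex{1,2,1,1} = 0
G(14) = mex{0,0,0,0} = 1
G(15) = mex{1,1,1,1} = 0
G(16) = mex{0,0,2,0} = 1

1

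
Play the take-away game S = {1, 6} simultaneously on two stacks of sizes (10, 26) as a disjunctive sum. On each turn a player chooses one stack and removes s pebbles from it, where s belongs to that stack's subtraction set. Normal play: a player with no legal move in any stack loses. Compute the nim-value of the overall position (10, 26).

0

All stacks use S = {1, 6}:
n :  0  1  2  3  4  5  6  7  8  9 10 11 12 13 14 15 16 17 18 19 20 21 22 23 24 25 26
G :  0  1  0  1  0  1  2  0  1  0  1  0  1  2  0  1  0  1  0  1  2  0  1  0  1  0  1
Stack A: G(10) = 1.
Stack B: G(26) = 1.
Combined Grundy value = 1 ⊕ 1 = 0.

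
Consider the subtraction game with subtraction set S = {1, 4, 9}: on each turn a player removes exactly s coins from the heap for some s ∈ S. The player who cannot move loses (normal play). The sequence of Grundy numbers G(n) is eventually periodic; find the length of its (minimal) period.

5

G(0) = 0
G(1) = mex{0} = 1
G(2) = mex{1} = 0
G(3) = mex{0} = 1
G(4) = mex{1,0} = 2
G(5) = mex{2,1} = 0
G(6) = mex{0,0} = 1
G(7) = mex{1,1} = 0
G(8) = mex{0,2} = 1
G(9) = mex{1,0,0} = 2
G(10) = mex{2,1,1} = 0
G(11) = mex{0,0,0} = 1
G(12) = mex{1,1,1} = 0
G(13) = mex{0,2,2} = 1
G(14) = mex{1,0,0} = 2
G(15) = mex{2,1,1} = 0
G(n+5) = G(n) holds for n = 0,…,8 (a full window of length max(S) = 9), so the sequence is purely periodic with period 5.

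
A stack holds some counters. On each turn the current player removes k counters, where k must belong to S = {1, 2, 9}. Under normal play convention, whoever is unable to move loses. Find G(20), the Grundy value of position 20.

n :  0  1  2  3  4  5  6  7  8  9 10 11 12 13 14 15 16 17 18 19 20
G :  0  1  2  0  1  2  0  1  2  3  0  1  2  0  1  2  0  1  2  3  0

0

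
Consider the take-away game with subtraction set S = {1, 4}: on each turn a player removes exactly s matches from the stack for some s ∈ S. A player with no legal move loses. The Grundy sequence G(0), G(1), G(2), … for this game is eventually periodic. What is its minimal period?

5

G(0) = 0
G(1) = mex{0} = 1
G(2) = mex{1} = 0
G(3) = mex{0} = 1
G(4) = mex{1,0} = 2
G(5) = mex{2,1} = 0
G(6) = mex{0,0} = 1
G(7) = mex{1,1} = 0
G(8) = mex{0,2} = 1
G(9) = mex{1,0} = 2
G(10) = mex{2,1} = 0
G(11) = mex{0,0} = 1
G(12) = mex{1,1} = 0
G(13) = mex{0,2} = 1
G(14) = mex{1,0} = 2
G(n+5) = G(n) holds for n = 0,…,3 (a full window of length max(S) = 4), so the sequence is purely periodic with period 5.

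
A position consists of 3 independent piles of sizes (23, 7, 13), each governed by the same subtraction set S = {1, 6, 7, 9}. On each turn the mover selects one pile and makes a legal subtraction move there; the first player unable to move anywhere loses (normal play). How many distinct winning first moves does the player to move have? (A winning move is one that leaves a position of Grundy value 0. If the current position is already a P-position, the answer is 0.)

4

All piles use S = {1, 6, 7, 9}:
n :  0  1  2  3  4  5  6  7  8  9 10 11 12 13 14 15 16 17 18 19 20 21 22 23
G :  0  1  0  1  0  1  2  3  2  3  2  3  0  1  0  1  0  1  2  3  2  3  2  3
Pile A: G(23) = 3.
Pile B: G(7) = 3.
Pile C: G(13) = 1.
Combined Grundy value = 3 ⊕ 3 ⊕ 1 = 1.
A winning move leaves total XOR = 0, i.e. changes one component's Grundy value g to g ⊕ X where X is the current total.
Pile A: need g' = 3⊕1 = 2. Options: 23−1→G=2, 23−6→G=1, 23−7→G=0, 23−9→G=0. Hits: 1.
Pile B: need g' = 3⊕1 = 2. Options: 7−1→G=2, 7−6→G=1, 7−7→G=0. Hits: 1.
Pile C: need g' = 1⊕1 = 0. Options: 13−1→G=0, 13−6→G=3, 13−7→G=2, 13−9→G=0. Hits: 2.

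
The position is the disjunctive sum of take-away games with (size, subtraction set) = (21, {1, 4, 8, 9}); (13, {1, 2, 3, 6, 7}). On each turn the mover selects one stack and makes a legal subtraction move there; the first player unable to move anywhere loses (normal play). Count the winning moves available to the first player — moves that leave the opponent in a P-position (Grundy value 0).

Stack A, S = {1, 4, 8, 9}:
G(0) = 0
G(1) = mex{0} = 1
G(2) = mex{1} = 0
G(3) = mex{0} = 1
G(4) = mex{1,0} = 2
G(5) = mex{2,1} = 0
G(6) = mex{0,0} = 1
G(7) = mex{1,1} = 0
G(8) = mex{0,2,0} = 1
G(9) = mex{1,0,1,0} = 2
G(10) = mex{2,1,0,1} = 3
G(11) = mex{3,0,1,0} = 2
G(12) = mex{2,1,2,1} = 0
G(13) = mex{0,2,0,2} = 1
G(14) = mex{1,3,1,0} = 2
G(15) = mex{2,2,0,1} = 3
G(16) = mex{3,0,1,0} = 2
G(17) = mex{2,1,2,1} = 0
G(18) = mex{0,2,3,2} = 1
G(19) = mex{1,3,2,3} = 0
G(20) = mex{0,2,0,2} = 1
G(21) = mex{1,0,1,0} = 2
G_A(21) = 2.
Stack B, S = {1, 2, 3, 6, 7}:
n :  0  1  2  3  4  5  6  7  8  9 10 11 12 13
G :  0  1  2  3  0  1  2  3  0  1  2  3  0  1
G_B(13) = 1.
Combined Grundy value = 2 ⊕ 1 = 3.
A winning move leaves total XOR = 0, i.e. changes one component's Grundy value g to g ⊕ X where X is the current total.
Stack A: need g' = 2⊕3 = 1. Options: 21−1→G=1, 21−4→G=0, 21−8→G=1, 21−9→G=0. Hits: 2.
Stack B: need g' = 1⊕3 = 2. Options: 13−1→G=0, 13−2→G=3, 13−3→G=2, 13−6→G=3, 13−7→G=2. Hits: 2.

4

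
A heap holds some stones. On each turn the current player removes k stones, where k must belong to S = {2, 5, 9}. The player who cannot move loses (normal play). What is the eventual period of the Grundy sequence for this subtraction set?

7

G(0) = 0
G(1) = mex{} = 0
G(2) = mex{0} = 1
G(3) = mex{0} = 1
G(4) = mex{1} = 0
G(5) = mex{1,0} = 2
G(6) = mex{0,0} = 1
G(7) = mex{2,1} = 0
G(8) = mex{1,1} = 0
G(9) = mex{0,0,0} = 1
G(10) = mex{0,2,0} = 1
G(11) = mex{1,1,1} = 0
G(12) = mex{1,0,1} = 2
G(13) = mex{0,0,0} = 1
G(14) = mex{2,1,2} = 0
G(15) = mex{1,1,1} = 0
G(16) = mex{0,0,0} = 1
G(17) = mex{0,2,0} = 1
G(n+7) = G(n) holds for n = 0,…,8 (a full window of length max(S) = 9), so the sequence is purely periodic with period 7.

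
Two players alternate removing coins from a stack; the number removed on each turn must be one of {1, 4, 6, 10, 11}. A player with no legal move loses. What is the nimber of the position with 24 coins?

n :  0  1  2  3  4  5  6  7  8  9 10 11 12 13 14 15 16 17 18 19 20 21 22 23 24
G :  0  1  0  1  2  0  1  0  1  2  3  2  3  4  0  1  2  3  2  0  1  0  1  2  3

3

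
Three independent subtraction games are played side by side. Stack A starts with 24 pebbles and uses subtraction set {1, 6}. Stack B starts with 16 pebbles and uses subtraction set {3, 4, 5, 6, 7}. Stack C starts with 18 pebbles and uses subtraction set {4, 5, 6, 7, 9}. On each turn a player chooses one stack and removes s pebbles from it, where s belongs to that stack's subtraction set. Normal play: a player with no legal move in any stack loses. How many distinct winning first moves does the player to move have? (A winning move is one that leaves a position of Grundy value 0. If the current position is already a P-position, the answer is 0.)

Stack A, S = {1, 6}:
n :  0  1  2  3  4  5  6  7  8  9 10 11 12 13 14 15 16 17 18 19 20 21 22 23 24
G :  0  1  0  1  0  1  2  0  1  0  1  0  1  2  0  1  0  1  0  1  2  0  1  0  1
G_A(24) = 1.
Stack B, S = {3, 4, 5, 6, 7}:
n :  0  1  2  3  4  5  6  7  8  9 10 11 12 13 14 15 16
G :  0  0  0  1  1  1  2  2  2  3  0  0  0  1  1  1  2
G_B(16) = 2.
Stack C, S = {4, 5, 6, 7, 9}:
n :  0  1  2  3  4  5  6  7  8  9 10 11 12 13 14 15 16 17 18
G :  0  0  0  0  1  1  1  1  2  2  2  2  3  0  0  0  0  1  1
G_C(18) = 1.
Combined Grundy value = 1 ⊕ 2 ⊕ 1 = 2.
A winning move leaves total XOR = 0, i.e. changes one component's Grundy value g to g ⊕ X where X is the current total.
Stack A: need g' = 1⊕2 = 3. Options: 24−1→G=0, 24−6→G=0. Hits: 0.
Stack B: need g' = 2⊕2 = 0. Options: 16−3→G=1, 16−4→G=0, 16−5→G=0, 16−6→G=0, 16−7→G=3. Hits: 3.
Stack C: need g' = 1⊕2 = 3. Options: 18−4→G=0, 18−5→G=0, 18−6→G=3, 18−7→G=2, 18−9→G=2. Hits: 1.

4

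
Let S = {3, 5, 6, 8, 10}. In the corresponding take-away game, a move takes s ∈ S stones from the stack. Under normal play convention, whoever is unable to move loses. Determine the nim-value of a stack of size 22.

n :  0  1  2  3  4  5  6  7  8  9 10 11 12 13 14 15 16 17 18 19 20 21 22
G :  0  0  0  1  1  1  2  2  2  3  3  3  4  0  0  0  1  1  1  2  2  2  3

3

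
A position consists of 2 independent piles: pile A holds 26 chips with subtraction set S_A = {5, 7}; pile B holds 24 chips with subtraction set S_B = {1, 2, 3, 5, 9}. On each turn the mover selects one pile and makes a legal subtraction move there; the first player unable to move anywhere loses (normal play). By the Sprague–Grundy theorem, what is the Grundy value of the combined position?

0

Pile A, S = {5, 7}:
n :  0  1  2  3  4  5  6  7  8  9 10 11 12 13 14 15 16 17 18 19 20 21 22 23 24 25 26
G :  0  0  0  0  0  1  1  1  1  1  2  2  0  0  0  0  0  1  1  1  1  1  2  2  0  0  0
G_A(26) = 0.
Pile B, S = {1, 2, 3, 5, 9}:
n :  0  1  2  3  4  5  6  7  8  9 10 11 12 13 14 15 16 17 18 19 20 21 22 23 24
G :  0  1  2  3  0  1  2  3  0  1  2  3  0  1  2  3  0  1  2  3  0  1  2  3  0
G_B(24) = 0.
Combined Grundy value = 0 ⊕ 0 = 0.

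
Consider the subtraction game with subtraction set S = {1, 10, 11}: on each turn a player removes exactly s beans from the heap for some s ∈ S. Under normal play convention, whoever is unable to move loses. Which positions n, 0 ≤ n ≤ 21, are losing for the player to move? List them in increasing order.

G(0) = 0
G(1) = mex{0} = 1
G(2) = mex{1} = 0
G(3) = mex{0} = 1
G(4) = mex{1} = 0
G(5) = mex{0} = 1
G(6) = mex{1} = 0
G(7) = mex{0} = 1
G(8) = mex{1} = 0
G(9) = mex{0} = 1
G(10) = mex{1,0} = 2
G(11) = mex{2,1,0} = 3
G(12) = mex{3,0,1} = 2
G(13) = mex{2,1,0} = 3
G(14) = mex{3,0,1} = 2
G(15) = mex{2,1,0} = 3
G(16) = mex{3,0,1} = 2
G(17) = mex{2,1,0} = 3
G(18) = mex{3,0,1} = 2
G(19) = mex{2,1,0} = 3
G(20) = mex{3,2,1} = 0
G(21) = mex{0,3,2} = 1
P-positions are exactly the n with G(n) = 0.

0, 2, 4, 6, 8, 20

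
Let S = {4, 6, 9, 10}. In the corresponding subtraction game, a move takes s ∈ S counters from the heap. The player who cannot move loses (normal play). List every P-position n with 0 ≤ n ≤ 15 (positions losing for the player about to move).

0, 1, 2, 3, 14, 15

n :  0  1  2  3  4  5  6  7  8  9 10 11 12 13 14 15
G :  0  0  0  0  1  1  1  1  2  2  2  2  3  3  0  0
P-positions are exactly the n with G(n) = 0.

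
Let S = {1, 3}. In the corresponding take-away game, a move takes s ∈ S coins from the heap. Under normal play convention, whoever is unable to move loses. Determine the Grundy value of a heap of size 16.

0

n :  0  1  2  3  4  5  6  7  8  9 10 11 12 13 14 15 16
G :  0  1  0  1  0  1  0  1  0  1  0  1  0  1  0  1  0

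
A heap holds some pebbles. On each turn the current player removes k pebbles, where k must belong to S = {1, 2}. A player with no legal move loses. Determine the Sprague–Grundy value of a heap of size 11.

G(0) = 0
G(1) = mex{0} = 1
G(2) = mex{1,0} = 2
G(3) = mex{2,1} = 0
G(4) = mex{0,2} = 1
G(5) = mex{1,0} = 2
G(6) = mex{2,1} = 0
G(7) = mex{0,2} = 1
G(8) = mex{1,0} = 2
G(9) = mex{2,1} = 0
G(10) = mex{0,2} = 1
G(11) = mex{1,0} = 2

2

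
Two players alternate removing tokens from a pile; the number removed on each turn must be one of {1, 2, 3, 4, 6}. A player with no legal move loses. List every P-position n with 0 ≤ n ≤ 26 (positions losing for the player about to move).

n :  0  1  2  3  4  5  6  7  8  9 10 11 12 13 14 15 16 17 18 19 20 21 22 23 24 25 26
G :  0  1  2  3  4  0  1  2  3  4  0  1  2  3  4  0  1  2  3  4  0  1  2  3  4  0  1
P-positions are exactly the n with G(n) = 0.

0, 5, 10, 15, 20, 25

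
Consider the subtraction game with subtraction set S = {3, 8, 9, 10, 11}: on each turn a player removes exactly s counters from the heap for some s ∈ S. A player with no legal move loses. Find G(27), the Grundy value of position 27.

G(0) = 0
G(1) = mex{} = 0
G(2) = mex{} = 0
G(3) = mex{0} = 1
G(4) = mex{0} = 1
G(5) = mex{0} = 1
G(6) = mex{1} = 0
G(7) = mex{1} = 0
G(8) = mex{1,0} = 2
G(9) = mex{0,0,0} = 1
G(10) = mex{0,0,0,0} = 1
G(11) = mex{2,1,0,0,0} = 3
G(12) = mex{1,1,1,0,0} = 2
G(13) = mex{1,1,1,1,0} = 2
G(14) = mex{3,0,1,1,1} = 2
G(15) = mex{2,0,0,1,1} = 3
G(16) = mex{2,2,0,0,1} = 3
G(17) = mex{2,1,2,0,0} = 3
G(18) = mex{3,1,1,2,0} = 4
G(19) = mex{3,3,1,1,2} = 0
G(20) = mex{3,2,3,1,1} = 0
G(21) = mex{4,2,2,3,1} = 0
G(22) = mex{0,2,2,2,3} = 1
G(23) = mex{0,3,2,2,2} = 1
G(24) = mex{0,3,3,2,2} = 1
G(25) = mex{1,3,3,3,2} = 0
G(26) = mex{1,4,3,3,3} = 0
G(27) = mex{1,0,4,3,3} = 2

2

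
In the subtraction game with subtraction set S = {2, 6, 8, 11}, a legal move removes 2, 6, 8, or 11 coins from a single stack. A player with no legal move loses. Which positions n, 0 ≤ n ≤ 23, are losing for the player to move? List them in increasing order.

n :  0  1  2  3  4  5  6  7  8  9 10 11 12 13 14 15 16 17 18 19 20 21 22 23
G :  0  0  1  1  0  0  1  1  2  2  3  3  2  2  0  3  1  0  0  1  1  0  2  1
P-positions are exactly the n with G(n) = 0.

0, 1, 4, 5, 14, 17, 18, 21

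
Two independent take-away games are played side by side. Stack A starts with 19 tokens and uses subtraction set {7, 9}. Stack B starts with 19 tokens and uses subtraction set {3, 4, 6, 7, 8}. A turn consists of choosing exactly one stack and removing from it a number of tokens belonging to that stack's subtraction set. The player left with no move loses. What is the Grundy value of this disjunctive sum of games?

2

Stack A, S = {7, 9}:
n :  0  1  2  3  4  5  6  7  8  9 10 11 12 13 14 15 16 17 18 19
G :  0  0  0  0  0  0  0  1  1  1  1  1  1  1  2  2  0  0  0  0
G_A(19) = 0.
Stack B, S = {3, 4, 6, 7, 8}:
n :  0  1  2  3  4  5  6  7  8  9 10 11 12 13 14 15 16 17 18 19
G :  0  0  0  1  1  1  2  2  2  3  3  0  0  0  1  1  1  2  2  2
G_B(19) = 2.
Combined Grundy value = 0 ⊕ 2 = 2.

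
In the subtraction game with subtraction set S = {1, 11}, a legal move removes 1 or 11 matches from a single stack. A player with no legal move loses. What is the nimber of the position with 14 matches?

n :  0  1  2  3  4  5  6  7  8  9 10 11 12 13 14
G :  0  1  0  1  0  1  0  1  0  1  0  1  0  1  0

0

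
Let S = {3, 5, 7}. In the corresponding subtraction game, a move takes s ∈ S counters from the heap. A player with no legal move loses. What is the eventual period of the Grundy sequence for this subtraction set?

10

n :  0  1  2  3  4  5  6  7  8  9 10 11 12 13 14 15 16 17 18 19 20 21
G :  0  0  0  1  1  1  2  2  2  3  0  0  0  1  1  1  2  2  2  3  0  0
G(n+10) = G(n) holds for n = 0,…,6 (a full window of length max(S) = 7), so the sequence is purely periodic with period 10.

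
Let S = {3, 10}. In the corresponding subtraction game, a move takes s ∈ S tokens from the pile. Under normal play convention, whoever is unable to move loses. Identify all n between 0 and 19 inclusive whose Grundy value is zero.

G(0) = 0
G(1) = mex{} = 0
G(2) = mex{} = 0
G(3) = mex{0} = 1
G(4) = mex{0} = 1
G(5) = mex{0} = 1
G(6) = mex{1} = 0
G(7) = mex{1} = 0
G(8) = mex{1} = 0
G(9) = mex{0} = 1
G(10) = mex{0,0} = 1
G(11) = mex{0,0} = 1
G(12) = mex{1,0} = 2
G(13) = mex{1,1} = 0
G(14) = mex{1,1} = 0
G(15) = mex{2,1} = 0
G(16) = mex{0,0} = 1
G(17) = mex{0,0} = 1
G(18) = mex{0,0} = 1
G(19) = mex{1,1} = 0
P-positions are exactly the n with G(n) = 0.

0, 1, 2, 6, 7, 8, 13, 14, 15, 19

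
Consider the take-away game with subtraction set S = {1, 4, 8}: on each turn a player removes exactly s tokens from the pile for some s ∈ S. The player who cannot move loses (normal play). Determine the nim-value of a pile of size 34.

n :  0  1  2  3  4  5  6  7  8  9 10 11 12 13 14 15 16 17 18 19 20 21 22 23 24 25 26 27 28 29 30 31 32 33 34
G :  0  1  0  1  2  0  1  0  1  2  3  2  0  1  0  1  2  0  1  0  1  2  3  2  0  1  0  1  2  0  1  0  1  2  3

3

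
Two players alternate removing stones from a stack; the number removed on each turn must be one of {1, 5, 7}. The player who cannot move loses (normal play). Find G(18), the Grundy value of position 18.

n :  0  1  2  3  4  5  6  7  8  9 10 11 12 13 14 15 16 17 18
G :  0  1  0  1  0  1  0  1  0  1  0  1  0  1  0  1  0  1  0

0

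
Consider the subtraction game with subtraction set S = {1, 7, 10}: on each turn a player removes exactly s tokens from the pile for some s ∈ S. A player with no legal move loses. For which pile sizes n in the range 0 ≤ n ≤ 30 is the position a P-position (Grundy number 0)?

0, 2, 4, 6, 8, 17, 19, 21, 23, 25

G(0) = 0
G(1) = mex{0} = 1
G(2) = mex{1} = 0
G(3) = mex{0} = 1
G(4) = mex{1} = 0
G(5) = mex{0} = 1
G(6) = mex{1} = 0
G(7) = mex{0,0} = 1
G(8) = mex{1,1} = 0
G(9) = mex{0,0} = 1
G(10) = mex{1,1,0} = 2
G(11) = mex{2,0,1} = 3
G(12) = mex{3,1,0} = 2
G(13) = mex{2,0,1} = 3
G(14) = mex{3,1,0} = 2
G(15) = mex{2,0,1} = 3
G(16) = mex{3,1,0} = 2
G(17) = mex{2,2,1} = 0
G(18) = mex{0,3,0} = 1
G(19) = mex{1,2,1} = 0
G(20) = mex{0,3,2} = 1
G(21) = mex{1,2,3} = 0
G(22) = mex{0,3,2} = 1
G(23) = mex{1,2,3} = 0
G(24) = mex{0,0,2} = 1
G(25) = mex{1,1,3} = 0
G(26) = mex{0,0,2} = 1
G(27) = mex{1,1,0} = 2
G(28) = mex{2,0,1} = 3
G(29) = mex{3,1,0} = 2
G(30) = mex{2,0,1} = 3
P-positions are exactly the n with G(n) = 0.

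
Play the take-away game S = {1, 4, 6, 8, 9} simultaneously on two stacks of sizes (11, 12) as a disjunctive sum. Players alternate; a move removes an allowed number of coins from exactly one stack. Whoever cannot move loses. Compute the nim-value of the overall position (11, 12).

All stacks use S = {1, 4, 6, 8, 9}:
n :  0  1  2  3  4  5  6  7  8  9 10 11 12
G :  0  1  0  1  2  0  1  0  1  2  3  2  0
Stack A: G(11) = 2.
Stack B: G(12) = 0.
Combined Grundy value = 2 ⊕ 0 = 2.

2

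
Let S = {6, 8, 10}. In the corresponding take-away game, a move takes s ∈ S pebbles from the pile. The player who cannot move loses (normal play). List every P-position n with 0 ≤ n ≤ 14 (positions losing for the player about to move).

n :  0  1  2  3  4  5  6  7  8  9 10 11 12 13 14
G :  0  0  0  0  0  0  1  1  1  1  1  1  2  2  2
P-positions are exactly the n with G(n) = 0.

0, 1, 2, 3, 4, 5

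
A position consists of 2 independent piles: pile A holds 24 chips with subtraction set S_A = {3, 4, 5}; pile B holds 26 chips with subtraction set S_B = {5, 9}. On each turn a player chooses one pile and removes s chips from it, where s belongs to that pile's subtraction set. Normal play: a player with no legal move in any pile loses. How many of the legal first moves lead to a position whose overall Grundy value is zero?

1

Pile A, S = {3, 4, 5}:
n :  0  1  2  3  4  5  6  7  8  9 10 11 12 13 14 15 16 17 18 19 20 21 22 23 24
G :  0  0  0  1  1  1  2  2  0  0  0  1  1  1  2  2  0  0  0  1  1  1  2  2  0
G_A(24) = 0.
Pile B, S = {5, 9}:
G(0) = 0
G(1) = mex{} = 0
G(2) = mex{} = 0
G(3) = mex{} = 0
G(4) = mex{} = 0
G(5) = mex{0} = 1
G(6) = mex{0} = 1
G(7) = mex{0} = 1
G(8) = mex{0} = 1
G(9) = mex{0,0} = 1
G(10) = mex{1,0} = 2
G(11) = mex{1,0} = 2
G(12) = mex{1,0} = 2
G(13) = mex{1,0} = 2
G(14) = mex{1,1} = 0
G(15) = mex{2,1} = 0
G(16) = mex{2,1} = 0
G(17) = mex{2,1} = 0
G(18) = mex{2,1} = 0
G(19) = mex{0,2} = 1
G(20) = mex{0,2} = 1
G(21) = mex{0,2} = 1
G(22) = mex{0,2} = 1
G(23) = mex{0,0} = 1
G(24) = mex{1,0} = 2
G(25) = mex{1,0} = 2
G(26) = mex{1,0} = 2
G_B(26) = 2.
Combined Grundy value = 0 ⊕ 2 = 2.
A winning move leaves total XOR = 0, i.e. changes one component's Grundy value g to g ⊕ X where X is the current total.
Pile A: need g' = 0⊕2 = 2. Options: 24−3→G=1, 24−4→G=1, 24−5→G=1. Hits: 0.
Pile B: need g' = 2⊕2 = 0. Options: 26−5→G=1, 26−9→G=0. Hits: 1.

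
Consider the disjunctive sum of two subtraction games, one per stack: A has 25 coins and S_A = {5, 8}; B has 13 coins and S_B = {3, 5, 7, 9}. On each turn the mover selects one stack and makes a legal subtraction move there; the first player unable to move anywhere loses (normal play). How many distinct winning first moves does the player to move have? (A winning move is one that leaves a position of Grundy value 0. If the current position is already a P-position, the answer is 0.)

Stack A, S = {5, 8}:
n :  0  1  2  3  4  5  6  7  8  9 10 11 12 13 14 15 16 17 18 19 20 21 22 23 24 25
G :  0  0  0  0  0  1  1  1  1  1  2  2  2  0  0  0  0  0  1  1  1  1  1  2  2  2
G_A(25) = 2.
Stack B, S = {3, 5, 7, 9}:
G(0) = 0
G(1) = mex{} = 0
G(2) = mex{} = 0
G(3) = mex{0} = 1
G(4) = mex{0} = 1
G(5) = mex{0,0} = 1
G(6) = mex{1,0} = 2
G(7) = mex{1,0,0} = 2
G(8) = mex{1,1,0} = 2
G(9) = mex{2,1,0,0} = 3
G(10) = mex{2,1,1,0} = 3
G(11) = mex{2,2,1,0} = 3
G(12) = mex{3,2,1,1} = 0
G(13) = mex{3,2,2,1} = 0
G_B(13) = 0.
Combined Grundy value = 2 ⊕ 0 = 2.
A winning move leaves total XOR = 0, i.e. changes one component's Grundy value g to g ⊕ X where X is the current total.
Stack A: need g' = 2⊕2 = 0. Options: 25−5→G=1, 25−8→G=0. Hits: 1.
Stack B: need g' = 0⊕2 = 2. Options: 13−3→G=3, 13−5→G=2, 13−7→G=2, 13−9→G=1. Hits: 2.

3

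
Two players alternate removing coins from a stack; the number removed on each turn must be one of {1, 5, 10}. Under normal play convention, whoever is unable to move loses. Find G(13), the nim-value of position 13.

3

n :  0  1  2  3  4  5  6  7  8  9 10 11 12 13
G :  0  1  0  1  0  1  0  1  0  1  2  3  2  3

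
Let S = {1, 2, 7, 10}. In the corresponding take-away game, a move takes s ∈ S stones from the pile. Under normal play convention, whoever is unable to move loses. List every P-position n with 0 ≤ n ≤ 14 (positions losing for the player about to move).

0, 3, 6, 9, 12

n :  0  1  2  3  4  5  6  7  8  9 10 11 12 13 14
G :  0  1  2  0  1  2  0  1  2  0  1  2  0  1  2
P-positions are exactly the n with G(n) = 0.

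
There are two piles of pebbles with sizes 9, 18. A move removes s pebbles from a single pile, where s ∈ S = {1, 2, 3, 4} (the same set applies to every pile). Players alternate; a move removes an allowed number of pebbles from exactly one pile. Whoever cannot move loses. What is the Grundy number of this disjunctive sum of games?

7

All piles use S = {1, 2, 3, 4}:
G(0) = 0
G(1) = mex{0} = 1
G(2) = mex{1,0} = 2
G(3) = mex{2,1,0} = 3
G(4) = mex{3,2,1,0} = 4
G(5) = mex{4,3,2,1} = 0
G(6) = mex{0,4,3,2} = 1
G(7) = mex{1,0,4,3} = 2
G(8) = mex{2,1,0,4} = 3
G(9) = mex{3,2,1,0} = 4
G(10) = mex{4,3,2,1} = 0
G(11) = mex{0,4,3,2} = 1
G(12) = mex{1,0,4,3} = 2
G(13) = mex{2,1,0,4} = 3
G(14) = mex{3,2,1,0} = 4
G(15) = mex{4,3,2,1} = 0
G(16) = mex{0,4,3,2} = 1
G(17) = mex{1,0,4,3} = 2
G(18) = mex{2,1,0,4} = 3
Pile A: G(9) = 4.
Pile B: G(18) = 3.
Combined Grundy value = 4 ⊕ 3 = 7.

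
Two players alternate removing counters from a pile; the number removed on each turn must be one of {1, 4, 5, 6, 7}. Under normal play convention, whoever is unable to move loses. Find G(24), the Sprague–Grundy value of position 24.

2

n :  0  1  2  3  4  5  6  7  8  9 10 11 12 13 14 15 16 17 18 19 20 21 22 23 24
G :  0  1  0  1  2  3  2  3  4  5  0  1  0  1  2  3  2  3  4  5  0  1  0  1  2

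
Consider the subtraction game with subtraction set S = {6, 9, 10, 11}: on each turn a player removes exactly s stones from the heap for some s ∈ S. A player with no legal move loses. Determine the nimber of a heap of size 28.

1

G(0) = 0
G(1) = mex{} = 0
G(2) = mex{} = 0
G(3) = mex{} = 0
G(4) = mex{} = 0
G(5) = mex{} = 0
G(6) = mex{0} = 1
G(7) = mex{0} = 1
G(8) = mex{0} = 1
G(9) = mex{0,0} = 1
G(10) = mex{0,0,0} = 1
G(11) = mex{0,0,0,0} = 1
G(12) = mex{1,0,0,0} = 2
G(13) = mex{1,0,0,0} = 2
G(14) = mex{1,0,0,0} = 2
G(15) = mex{1,1,0,0} = 2
G(16) = mex{1,1,1,0} = 2
G(17) = mex{1,1,1,1} = 0
G(18) = mex{2,1,1,1} = 0
G(19) = mex{2,1,1,1} = 0
G(20) = mex{2,1,1,1} = 0
G(21) = mex{2,2,1,1} = 0
G(22) = mex{2,2,2,1} = 0
G(23) = mex{0,2,2,2} = 1
G(24) = mex{0,2,2,2} = 1
G(25) = mex{0,2,2,2} = 1
G(26) = mex{0,0,2,2} = 1
G(27) = mex{0,0,0,2} = 1
G(28) = mex{0,0,0,0} = 1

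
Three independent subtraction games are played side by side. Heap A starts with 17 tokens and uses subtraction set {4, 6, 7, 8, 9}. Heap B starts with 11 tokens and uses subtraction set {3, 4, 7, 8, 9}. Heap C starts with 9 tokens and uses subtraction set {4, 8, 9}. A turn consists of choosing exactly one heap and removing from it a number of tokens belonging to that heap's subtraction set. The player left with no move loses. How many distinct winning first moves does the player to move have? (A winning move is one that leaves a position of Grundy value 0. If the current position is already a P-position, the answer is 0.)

Heap A, S = {4, 6, 7, 8, 9}:
G(0) = 0
G(1) = mex{} = 0
G(2) = mex{} = 0
G(3) = mex{} = 0
G(4) = mex{0} = 1
G(5) = mex{0} = 1
G(6) = mex{0,0} = 1
G(7) = mex{0,0,0} = 1
G(8) = mex{1,0,0,0} = 2
G(9) = mex{1,0,0,0,0} = 2
G(10) = mex{1,1,0,0,0} = 2
G(11) = mex{1,1,1,0,0} = 2
G(12) = mex{2,1,1,1,0} = 3
G(13) = mex{2,1,1,1,1} = 0
G(14) = mex{2,2,1,1,1} = 0
G(15) = mex{2,2,2,1,1} = 0
G(16) = mex{3,2,2,2,1} = 0
G(17) = mex{0,2,2,2,2} = 1
G_A(17) = 1.
Heap B, S = {3, 4, 7, 8, 9}:
n :  0  1  2  3  4  5  6  7  8  9 10 11
G :  0  0  0  1  1  1  2  2  2  3  3  3
G_B(11) = 3.
Heap C, S = {4, 8, 9}:
n : 0 1 2 3 4 5 6 7 8 9
G : 0 0 0 0 1 1 1 1 2 2
G_C(9) = 2.
Combined Grundy value = 1 ⊕ 3 ⊕ 2 = 0.
A winning move leaves total XOR = 0, i.e. changes one component's Grundy value g to g ⊕ X where X is the current total.
Heap A: target g' = 1⊕0 = 1, but every legal move changes the Grundy value (mex property), so 0 moves.
Heap B: target g' = 3⊕0 = 3, but every legal move changes the Grundy value (mex property), so 0 moves.
Heap C: target g' = 2⊕0 = 2, but every legal move changes the Grundy value (mex property), so 0 moves.

0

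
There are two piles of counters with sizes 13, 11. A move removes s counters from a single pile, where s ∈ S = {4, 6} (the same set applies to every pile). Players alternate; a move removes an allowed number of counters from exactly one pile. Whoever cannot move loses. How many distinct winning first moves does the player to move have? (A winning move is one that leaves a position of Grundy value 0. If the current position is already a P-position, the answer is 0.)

All piles use S = {4, 6}:
n :  0  1  2  3  4  5  6  7  8  9 10 11 12 13
G :  0  0  0  0  1  1  1  1  2  2  0  0  0  0
Pile A: G(13) = 0.
Pile B: G(11) = 0.
Combined Grundy value = 0 ⊕ 0 = 0.
A winning move leaves total XOR = 0, i.e. changes one component's Grundy value g to g ⊕ X where X is the current total.
Pile A: target g' = 0⊕0 = 0, but every legal move changes the Grundy value (mex property), so 0 moves.
Pile B: target g' = 0⊕0 = 0, but every legal move changes the Grundy value (mex property), so 0 moves.

0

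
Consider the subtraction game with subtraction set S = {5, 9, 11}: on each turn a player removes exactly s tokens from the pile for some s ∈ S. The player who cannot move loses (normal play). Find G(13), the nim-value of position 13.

2

n :  0  1  2  3  4  5  6  7  8  9 10 11 12 13
G :  0  0  0  0  0  1  1  1  1  1  2  2  2  2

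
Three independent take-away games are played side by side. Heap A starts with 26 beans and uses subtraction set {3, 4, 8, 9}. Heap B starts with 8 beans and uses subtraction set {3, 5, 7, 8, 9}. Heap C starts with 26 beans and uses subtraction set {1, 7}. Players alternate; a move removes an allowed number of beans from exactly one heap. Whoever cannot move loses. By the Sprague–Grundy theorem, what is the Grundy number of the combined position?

2

Heap A, S = {3, 4, 8, 9}:
n :  0  1  2  3  4  5  6  7  8  9 10 11 12 13 14 15 16 17 18 19 20 21 22 23 24 25 26
G :  0  0  0  1  1  1  2  0  2  3  1  3  0  0  0  1  1  1  2  0  2  3  1  3  0  0  0
G_A(26) = 0.
Heap B, S = {3, 5, 7, 8, 9}:
G(0) = 0
G(1) = mex{} = 0
G(2) = mex{} = 0
G(3) = mex{0} = 1
G(4) = mex{0} = 1
G(5) = mex{0,0} = 1
G(6) = mex{1,0} = 2
G(7) = mex{1,0,0} = 2
G(8) = mex{1,1,0,0} = 2
G_B(8) = 2.
Heap C, S = {1, 7}:
G(0) = 0
G(1) = mex{0} = 1
G(2) = mex{1} = 0
G(3) = mex{0} = 1
G(4) = mex{1} = 0
G(5) = mex{0} = 1
G(6) = mex{1} = 0
G(7) = mex{0,0} = 1
G(8) = mex{1,1} = 0
G(9) = mex{0,0} = 1
G(10) = mex{1,1} = 0
G(11) = mex{0,0} = 1
G(12) = mex{1,1} = 0
G(13) = mex{0,0} = 1
G(14) = mex{1,1} = 0
G(15) = mex{0,0} = 1
G(16) = mex{1,1} = 0
G(17) = mex{0,0} = 1
G(18) = mex{1,1} = 0
G(19) = mex{0,0} = 1
G(20) = mex{1,1} = 0
G(21) = mex{0,0} = 1
G(22) = mex{1,1} = 0
G(23) = mex{0,0} = 1
G(24) = mex{1,1} = 0
G(25) = mex{0,0} = 1
G(26) = mex{1,1} = 0
G_C(26) = 0.
Combined Grundy value = 0 ⊕ 2 ⊕ 0 = 2.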